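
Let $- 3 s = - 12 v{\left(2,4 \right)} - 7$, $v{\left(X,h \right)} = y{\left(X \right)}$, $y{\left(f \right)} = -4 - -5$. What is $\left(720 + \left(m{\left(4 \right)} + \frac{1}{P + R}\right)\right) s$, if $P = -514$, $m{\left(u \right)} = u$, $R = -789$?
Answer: $\frac{5974683}{1303} \approx 4585.3$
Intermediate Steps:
$y{\left(f \right)} = 1$ ($y{\left(f \right)} = -4 + 5 = 1$)
$v{\left(X,h \right)} = 1$
$s = \frac{19}{3}$ ($s = - \frac{\left(-12\right) 1 - 7}{3} = - \frac{-12 - 7}{3} = \left(- \frac{1}{3}\right) \left(-19\right) = \frac{19}{3} \approx 6.3333$)
$\left(720 + \left(m{\left(4 \right)} + \frac{1}{P + R}\right)\right) s = \left(720 + \left(4 + \frac{1}{-514 - 789}\right)\right) \frac{19}{3} = \left(720 + \left(4 + \frac{1}{-1303}\right)\right) \frac{19}{3} = \left(720 + \left(4 - \frac{1}{1303}\right)\right) \frac{19}{3} = \left(720 + \frac{5211}{1303}\right) \frac{19}{3} = \frac{943371}{1303} \cdot \frac{19}{3} = \frac{5974683}{1303}$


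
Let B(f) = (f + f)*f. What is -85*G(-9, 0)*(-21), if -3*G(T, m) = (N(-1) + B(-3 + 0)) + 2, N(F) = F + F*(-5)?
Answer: -14280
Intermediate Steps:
N(F) = -4*F (N(F) = F - 5*F = -4*F)
B(f) = 2*f² (B(f) = (2*f)*f = 2*f²)
G(T, m) = -8 (G(T, m) = -((-4*(-1) + 2*(-3 + 0)²) + 2)/3 = -((4 + 2*(-3)²) + 2)/3 = -((4 + 2*9) + 2)/3 = -((4 + 18) + 2)/3 = -(22 + 2)/3 = -⅓*24 = -8)
-85*G(-9, 0)*(-21) = -85*(-8)*(-21) = 680*(-21) = -14280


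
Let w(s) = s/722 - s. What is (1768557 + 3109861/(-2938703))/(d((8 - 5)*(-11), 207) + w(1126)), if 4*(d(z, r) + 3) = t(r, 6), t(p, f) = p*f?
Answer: -3752422190534620/1733338129193 ≈ -2164.9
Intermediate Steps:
t(p, f) = f*p
w(s) = -721*s/722 (w(s) = s*(1/722) - s = s/722 - s = -721*s/722)
d(z, r) = -3 + 3*r/2 (d(z, r) = -3 + (6*r)/4 = -3 + 3*r/2)
(1768557 + 3109861/(-2938703))/(d((8 - 5)*(-11), 207) + w(1126)) = (1768557 + 3109861/(-2938703))/((-3 + (3/2)*207) - 721/722*1126) = (1768557 + 3109861*(-1/2938703))/((-3 + 621/2) - 405923/361) = (1768557 - 3109861/2938703)/(615/2 - 405923/361) = 5197260651710/(2938703*(-589831/722)) = (5197260651710/2938703)*(-722/589831) = -3752422190534620/1733338129193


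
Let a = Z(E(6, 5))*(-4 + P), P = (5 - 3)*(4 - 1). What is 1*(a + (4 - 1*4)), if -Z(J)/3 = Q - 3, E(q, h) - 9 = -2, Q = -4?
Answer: 42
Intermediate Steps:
E(q, h) = 7 (E(q, h) = 9 - 2 = 7)
Z(J) = 21 (Z(J) = -3*(-4 - 3) = -3*(-7) = 21)
P = 6 (P = 2*3 = 6)
a = 42 (a = 21*(-4 + 6) = 21*2 = 42)
1*(a + (4 - 1*4)) = 1*(42 + (4 - 1*4)) = 1*(42 + (4 - 4)) = 1*(42 + 0) = 1*42 = 42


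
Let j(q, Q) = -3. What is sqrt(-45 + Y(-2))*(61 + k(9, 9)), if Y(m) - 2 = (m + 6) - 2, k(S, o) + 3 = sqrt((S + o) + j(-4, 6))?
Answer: I*sqrt(41)*(58 + sqrt(15)) ≈ 396.18*I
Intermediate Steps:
k(S, o) = -3 + sqrt(-3 + S + o) (k(S, o) = -3 + sqrt((S + o) - 3) = -3 + sqrt(-3 + S + o))
Y(m) = 6 + m (Y(m) = 2 + ((m + 6) - 2) = 2 + ((6 + m) - 2) = 2 + (4 + m) = 6 + m)
sqrt(-45 + Y(-2))*(61 + k(9, 9)) = sqrt(-45 + (6 - 2))*(61 + (-3 + sqrt(-3 + 9 + 9))) = sqrt(-45 + 4)*(61 + (-3 + sqrt(15))) = sqrt(-41)*(58 + sqrt(15)) = (I*sqrt(41))*(58 + sqrt(15)) = I*sqrt(41)*(58 + sqrt(15))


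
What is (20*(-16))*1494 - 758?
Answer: -478838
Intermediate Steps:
(20*(-16))*1494 - 758 = -320*1494 - 758 = -478080 - 758 = -478838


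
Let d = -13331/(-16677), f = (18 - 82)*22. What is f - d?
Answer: -23494547/16677 ≈ -1408.8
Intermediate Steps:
f = -1408 (f = -64*22 = -1408)
d = 13331/16677 (d = -13331*(-1/16677) = 13331/16677 ≈ 0.79936)
f - d = -1408 - 1*13331/16677 = -1408 - 13331/16677 = -23494547/16677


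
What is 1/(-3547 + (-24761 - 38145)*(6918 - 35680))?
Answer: 1/1809298825 ≈ 5.5270e-10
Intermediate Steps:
1/(-3547 + (-24761 - 38145)*(6918 - 35680)) = 1/(-3547 - 62906*(-28762)) = 1/(-3547 + 1809302372) = 1/1809298825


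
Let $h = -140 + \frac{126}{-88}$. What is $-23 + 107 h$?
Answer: $- \frac{666873}{44} \approx -15156.0$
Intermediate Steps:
$h = - \frac{6223}{44}$ ($h = -140 + 126 \left(- \frac{1}{88}\right) = -140 - \frac{63}{44} = - \frac{6223}{44} \approx -141.43$)
$-23 + 107 h = -23 + 107 \left(- \frac{6223}{44}\right) = -23 - \frac{665861}{44} = - \frac{666873}{44}$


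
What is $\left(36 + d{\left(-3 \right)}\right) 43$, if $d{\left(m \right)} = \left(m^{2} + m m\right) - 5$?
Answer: $2107$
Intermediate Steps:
$d{\left(m \right)} = -5 + 2 m^{2}$ ($d{\left(m \right)} = \left(m^{2} + m^{2}\right) - 5 = 2 m^{2} - 5 = -5 + 2 m^{2}$)
$\left(36 + d{\left(-3 \right)}\right) 43 = \left(36 - \left(5 - 2 \left(-3\right)^{2}\right)\right) 43 = \left(36 + \left(-5 + 2 \cdot 9\right)\right) 43 = \left(36 + \left(-5 + 18\right)\right) 43 = \left(36 + 13\right) 43 = 49 \cdot 43 = 2107$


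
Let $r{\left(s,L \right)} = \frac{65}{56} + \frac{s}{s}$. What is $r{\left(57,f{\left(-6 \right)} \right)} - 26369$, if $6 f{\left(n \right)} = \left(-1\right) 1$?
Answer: $- \frac{1476543}{56} \approx -26367.0$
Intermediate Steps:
$f{\left(n \right)} = - \frac{1}{6}$ ($f{\left(n \right)} = \frac{\left(-1\right) 1}{6} = \frac{1}{6} \left(-1\right) = - \frac{1}{6}$)
$r{\left(s,L \right)} = \frac{121}{56}$ ($r{\left(s,L \right)} = 65 \cdot \frac{1}{56} + 1 = \frac{65}{56} + 1 = \frac{121}{56}$)
$r{\left(57,f{\left(-6 \right)} \right)} - 26369 = \frac{121}{56} - 26369 = - \frac{1476543}{56}$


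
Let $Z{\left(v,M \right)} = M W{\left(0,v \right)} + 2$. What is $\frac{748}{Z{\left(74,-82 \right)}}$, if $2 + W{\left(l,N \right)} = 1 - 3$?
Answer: $\frac{34}{15} \approx 2.2667$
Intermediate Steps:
$W{\left(l,N \right)} = -4$ ($W{\left(l,N \right)} = -2 + \left(1 - 3\right) = -2 - 2 = -4$)
$Z{\left(v,M \right)} = 2 - 4 M$ ($Z{\left(v,M \right)} = M \left(-4\right) + 2 = - 4 M + 2 = 2 - 4 M$)
$\frac{748}{Z{\left(74,-82 \right)}} = \frac{748}{2 - -328} = \frac{748}{2 + 328} = \frac{748}{330} = 748 \cdot \frac{1}{330} = \frac{34}{15}$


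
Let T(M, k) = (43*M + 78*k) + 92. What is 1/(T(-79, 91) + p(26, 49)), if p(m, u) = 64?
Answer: 1/3857 ≈ 0.00025927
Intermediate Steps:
T(M, k) = 92 + 43*M + 78*k
1/(T(-79, 91) + p(26, 49)) = 1/((92 + 43*(-79) + 78*91) + 64) = 1/((92 - 3397 + 7098) + 64) = 1/(3793 + 64) = 1/3857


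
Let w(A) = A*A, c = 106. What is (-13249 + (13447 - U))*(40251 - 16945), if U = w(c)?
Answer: -257251628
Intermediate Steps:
w(A) = A**2
U = 11236 (U = 106**2 = 11236)
(-13249 + (13447 - U))*(40251 - 16945) = (-13249 + (13447 - 1*11236))*(40251 - 16945) = (-13249 + (13447 - 11236))*23306 = (-13249 + 2211)*23306 = -11038*23306 = -257251628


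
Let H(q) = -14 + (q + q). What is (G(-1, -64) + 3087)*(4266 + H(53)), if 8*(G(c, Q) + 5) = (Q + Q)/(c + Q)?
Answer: 873107868/65 ≈ 1.3432e+7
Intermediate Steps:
H(q) = -14 + 2*q
G(c, Q) = -5 + Q/(4*(Q + c)) (G(c, Q) = -5 + ((Q + Q)/(c + Q))/8 = -5 + ((2*Q)/(Q + c))/8 = -5 + (2*Q/(Q + c))/8 = -5 + Q/(4*(Q + c)))
(G(-1, -64) + 3087)*(4266 + H(53)) = ((-5*(-1) - 19/4*(-64))/(-64 - 1) + 3087)*(4266 + (-14 + 2*53)) = ((5 + 304)/(-65) + 3087)*(4266 + (-14 + 106)) = (-1/65*309 + 3087)*(4266 + 92) = (-309/65 + 3087)*4358 = (200346/65)*4358 = 873107868/65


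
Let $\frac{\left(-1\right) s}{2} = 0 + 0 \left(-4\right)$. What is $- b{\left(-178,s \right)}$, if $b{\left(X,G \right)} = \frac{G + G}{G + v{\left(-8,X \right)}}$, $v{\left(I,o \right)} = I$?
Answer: $0$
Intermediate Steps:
$s = 0$ ($s = - 2 \left(0 + 0 \left(-4\right)\right) = - 2 \left(0 + 0\right) = \left(-2\right) 0 = 0$)
$b{\left(X,G \right)} = \frac{2 G}{-8 + G}$ ($b{\left(X,G \right)} = \frac{G + G}{G - 8} = \frac{2 G}{-8 + G}$)
$- b{\left(-178,s \right)} = - \frac{2 \cdot 0}{-8 + 0} = - \frac{2 \cdot 0}{-8} = - \frac{2 \cdot 0 \left(-1\right)}{8} = \left(-1\right) 0 = 0$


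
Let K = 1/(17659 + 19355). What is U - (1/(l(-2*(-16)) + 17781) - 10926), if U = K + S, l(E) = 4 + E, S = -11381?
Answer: -33340300943/73275382 ≈ -455.00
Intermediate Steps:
K = 1/37014 ≈ 2.7017e-5
U = -421256333/37014 (U = 1/37014 - 11381 = -421256333/37014 ≈ -11381.)
U - (1/(l(-2*(-16)) + 17781) - 10926) = -421256333/37014 - (1/((4 - 2*(-16)) + 17781) - 10926) = -421256333/37014 - (1/((4 + 32) + 17781) - 10926) = -421256333/37014 - (1/(36 + 17781) - 10926) = -421256333/37014 - (1/17817 - 10926) = -421256333/37014 - 1*(-194668541/17817) = -421256333/37014 + 194668541/17817 = -33340300943/73275382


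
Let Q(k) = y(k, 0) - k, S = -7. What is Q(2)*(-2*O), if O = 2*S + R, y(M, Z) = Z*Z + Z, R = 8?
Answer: -24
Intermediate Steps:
y(M, Z) = Z + Z**2 (y(M, Z) = Z**2 + Z = Z + Z**2)
Q(k) = -k (Q(k) = 0*(1 + 0) - k = 0*1 - k = 0 - k = -k)
O = -6 (O = 2*(-7) + 8 = -14 + 8 = -6)
Q(2)*(-2*O) = (-1*2)*(-2*(-6)) = -2*12 = -24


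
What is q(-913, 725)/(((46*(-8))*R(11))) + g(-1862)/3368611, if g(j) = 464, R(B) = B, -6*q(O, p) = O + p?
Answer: -5362321/705317448 ≈ -0.0076027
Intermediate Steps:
q(O, p) = -O/6 - p/6 (q(O, p) = -(O + p)/6 = -O/6 - p/6)
q(-913, 725)/(((46*(-8))*R(11))) + g(-1862)/3368611 = (-⅙*(-913) - ⅙*725)/(((46*(-8))*11)) + 464/3368611 = (913/6 - 725/6)/((-368*11)) + 464*(1/3368611) = (94/3)/(-4048) + 16/116159 = (94/3)*(-1/4048) + 16/116159 = -47/6072 + 16/116159 = -5362321/705317448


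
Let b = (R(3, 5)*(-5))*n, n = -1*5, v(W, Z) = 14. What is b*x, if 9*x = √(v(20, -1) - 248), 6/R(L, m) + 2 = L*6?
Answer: 25*I*√26/8 ≈ 15.934*I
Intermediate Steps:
R(L, m) = 6/(-2 + 6*L) (R(L, m) = 6/(-2 + L*6) = 6/(-2 + 6*L))
n = -5
x = I*√26/3 (x = √(14 - 248)/9 = √(-234)/9 = (3*I*√26)/9 = I*√26/3 ≈ 1.6997*I)
b = 75/8 (b = ((3/(-1 + 3*3))*(-5))*(-5) = ((3/(-1 + 9))*(-5))*(-5) = ((3/8)*(-5))*(-5) = -15/8*(-5) = 75/8 ≈ 9.3750)
b*x = 75*(I*√26/3)/8 = 25*I*√26/8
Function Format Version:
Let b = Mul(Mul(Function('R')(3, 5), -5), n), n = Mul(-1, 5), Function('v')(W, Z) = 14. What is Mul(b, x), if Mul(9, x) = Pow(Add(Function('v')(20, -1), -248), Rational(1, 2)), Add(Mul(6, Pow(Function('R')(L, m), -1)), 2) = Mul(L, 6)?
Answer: Mul(Rational(25, 8), I, Pow(26, Rational(1, 2))) ≈ Mul(15.934, I)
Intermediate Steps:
Function('R')(L, m) = Mul(6, Pow(Add(-2, Mul(6, L)), -1)) (Function('R')(L, m) = Mul(6, Pow(Add(-2, Mul(L, 6)), -1)) = Mul(6, Pow(Add(-2, Mul(6, L)), -1)))
n = -5
x = Mul(Rational(1, 3), I, Pow(26, Rational(1, 2))) (x = Mul(Rational(1, 9), Pow(Add(14, -248), Rational(1, 2))) = Mul(Rational(1, 9), Pow(-234, Rational(1, 2))) = Mul(Rational(1, 9), Mul(3, I, Pow(26, Rational(1, 2)))) = Mul(Rational(1, 3), I, Pow(26, Rational(1, 2))) ≈ Mul(1.6997, I))
b = Rational(75, 8) (b = Mul(Mul(Mul(3, Pow(Add(-1, Mul(3, 3)), -1)), -5), -5) = Mul(Mul(Mul(3, Pow(Add(-1, 9), -1)), -5), -5) = Mul(Mul(Mul(3, Pow(8, -1)), -5), -5) = Mul(Mul(Mul(3, Rational(1, 8)), -5), -5) = Mul(Mul(Rational(3, 8), -5), -5) = Mul(Rational(-15, 8), -5) = Rational(75, 8) ≈ 9.3750)
Mul(b, x) = Mul(Rational(75, 8), Mul(Rational(1, 3), I, Pow(26, Rational(1, 2)))) = Mul(Rational(25, 8), I, Pow(26, Rational(1, 2)))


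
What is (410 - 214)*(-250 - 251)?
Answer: -98196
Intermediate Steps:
(410 - 214)*(-250 - 251) = 196*(-501) = -98196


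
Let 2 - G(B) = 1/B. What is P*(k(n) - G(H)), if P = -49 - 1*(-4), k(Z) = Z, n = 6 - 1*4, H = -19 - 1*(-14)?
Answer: 9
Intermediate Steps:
H = -5 (H = -19 + 14 = -5)
n = 2 (n = 6 - 4 = 2)
G(B) = 2 - 1/B
P = -45 (P = -49 + 4 = -45)
P*(k(n) - G(H)) = -45*(2 - (2 - 1/(-5))) = -45*(2 - (2 - 1*(-⅕))) = -45*(2 - (2 + ⅕)) = -45*(2 - 1*11/5) = -45*(2 - 11/5) = -45*(-⅕) = 9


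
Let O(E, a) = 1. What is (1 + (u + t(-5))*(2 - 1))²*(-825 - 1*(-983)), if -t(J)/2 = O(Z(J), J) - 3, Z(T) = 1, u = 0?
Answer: 3950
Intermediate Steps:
t(J) = 4 (t(J) = -2*(1 - 3) = -2*(-2) = 4)
(1 + (u + t(-5))*(2 - 1))²*(-825 - 1*(-983)) = (1 + (0 + 4)*(2 - 1))²*(-825 - 1*(-983)) = (1 + 4*1)²*(-825 + 983) = (1 + 4)²*158 = 5²*158 = 25*158 = 3950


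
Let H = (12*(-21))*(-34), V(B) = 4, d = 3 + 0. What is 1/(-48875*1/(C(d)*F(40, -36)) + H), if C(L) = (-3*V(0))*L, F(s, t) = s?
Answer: 288/2477359 ≈ 0.00011625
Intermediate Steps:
d = 3
C(L) = -12*L (C(L) = (-3*4)*L = -12*L)
H = 8568 (H = -252*(-34) = 8568)
1/(-48875*1/(C(d)*F(40, -36)) + H) = 1/(-48875/(40*(-12*3)) + 8568) = 1/(-48875/(40*(-36)) + 8568) = 1/(-48875/(-1440) + 8568) = 1/(-48875*(-1/1440) + 8568) = 1/(9775/288 + 8568) = 1/(2477359/288) = 288/2477359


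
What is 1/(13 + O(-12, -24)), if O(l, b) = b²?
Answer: 1/589 ≈ 0.0016978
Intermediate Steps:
1/(13 + O(-12, -24)) = 1/(13 + (-24)²) = 1/(13 + 576) = 1/589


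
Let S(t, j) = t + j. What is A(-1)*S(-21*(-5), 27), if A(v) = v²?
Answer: 132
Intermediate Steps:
S(t, j) = j + t
A(-1)*S(-21*(-5), 27) = (-1)²*(27 - 21*(-5)) = 1*(27 + 105) = 1*132 = 132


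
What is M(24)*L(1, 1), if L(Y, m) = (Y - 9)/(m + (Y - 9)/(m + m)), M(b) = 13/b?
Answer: 13/9 ≈ 1.4444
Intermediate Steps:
L(Y, m) = (-9 + Y)/(m + (-9 + Y)/(2*m)) (L(Y, m) = (-9 + Y)/(m + (-9 + Y)/((2*m))) = (-9 + Y)/(m + (-9 + Y)*(1/(2*m))) = (-9 + Y)/(m + (-9 + Y)/(2*m)))
M(24)*L(1, 1) = (13/24)*(2*1*(-9 + 1)/(-9 + 1 + 2*1²)) = (13*(1/24))*(2*1*(-8)/(-9 + 1 + 2*1)) = 13*(2*1*(-8)/(-9 + 1 + 2))/24 = 13*(2*1*(-8)/(-6))/24 = 13*(2*1*(-⅙)*(-8))/24 = (13/24)*(8/3) = 13/9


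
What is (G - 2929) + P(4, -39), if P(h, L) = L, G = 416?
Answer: -2552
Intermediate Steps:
(G - 2929) + P(4, -39) = (416 - 2929) - 39 = -2513 - 39 = -2552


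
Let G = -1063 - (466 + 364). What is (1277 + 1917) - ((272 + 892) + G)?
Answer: 3923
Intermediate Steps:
G = -1893 (G = -1063 - 1*830 = -1063 - 830 = -1893)
(1277 + 1917) - ((272 + 892) + G) = (1277 + 1917) - ((272 + 892) - 1893) = 3194 - (1164 - 1893) = 3194 - 1*(-729) = 3194 + 729 = 3923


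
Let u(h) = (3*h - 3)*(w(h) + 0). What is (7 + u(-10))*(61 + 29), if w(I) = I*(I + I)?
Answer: -593370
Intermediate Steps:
w(I) = 2*I**2 (w(I) = I*(2*I) = 2*I**2)
u(h) = 2*h**2*(-3 + 3*h) (u(h) = (3*h - 3)*(2*h**2 + 0) = (-3 + 3*h)*(2*h**2) = 2*h**2*(-3 + 3*h))
(7 + u(-10))*(61 + 29) = (7 + 6*(-10)**2*(-1 - 10))*(61 + 29) = (7 + 6*100*(-11))*90 = (7 - 6600)*90 = -6593*90 = -593370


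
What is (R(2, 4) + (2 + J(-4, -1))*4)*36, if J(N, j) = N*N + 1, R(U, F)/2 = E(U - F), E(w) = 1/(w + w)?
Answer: 2718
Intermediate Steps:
E(w) = 1/(2*w)
R(U, F) = 1/(U - F) (R(U, F) = 2*(1/(2*(U - F))) = 1/(U - F))
J(N, j) = 1 + N**2 (J(N, j) = N**2 + 1 = 1 + N**2)
(R(2, 4) + (2 + J(-4, -1))*4)*36 = (-1/(4 - 1*2) + (2 + (1 + (-4)**2))*4)*36 = (-1/(4 - 2) + (2 + (1 + 16))*4)*36 = (-1/2 + (2 + 17)*4)*36 = (-1*1/2 + 19*4)*36 = (-1/2 + 76)*36 = (151/2)*36 = 2718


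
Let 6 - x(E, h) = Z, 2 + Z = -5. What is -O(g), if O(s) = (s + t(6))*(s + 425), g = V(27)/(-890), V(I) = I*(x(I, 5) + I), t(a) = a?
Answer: -16067442/7921 ≈ -2028.5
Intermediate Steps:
Z = -7 (Z = -2 - 5 = -7)
x(E, h) = 13 (x(E, h) = 6 - 1*(-7) = 6 + 7 = 13)
V(I) = I*(13 + I)
g = -108/89 (g = (27*(13 + 27))/(-890) = (27*40)*(-1/890) = 1080*(-1/890) = -108/89 ≈ -1.2135)
O(s) = (6 + s)*(425 + s) (O(s) = (s + 6)*(s + 425) = (6 + s)*(425 + s))
-O(g) = -(2550 + (-108/89)² + 431*(-108/89)) = -(2550 + 11664/7921 - 46548/89) = -1*16067442/7921 = -16067442/7921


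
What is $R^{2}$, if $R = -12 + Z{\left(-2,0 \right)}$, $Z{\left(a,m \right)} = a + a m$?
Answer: $196$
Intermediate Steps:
$R = -14$ ($R = -12 - 2 \left(1 + 0\right) = -12 - 2 = -14$)
$R^{2} = \left(-14\right)^{2} = 196$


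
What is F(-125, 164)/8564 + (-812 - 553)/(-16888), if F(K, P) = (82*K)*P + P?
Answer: -7093567127/36157208 ≈ -196.19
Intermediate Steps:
F(K, P) = P + 82*K*P (F(K, P) = 82*K*P + P = P + 82*K*P)
F(-125, 164)/8564 + (-812 - 553)/(-16888) = (164*(1 + 82*(-125)))/8564 + (-812 - 553)/(-16888) = (164*(1 - 10250))*(1/8564) - 1365*(-1/16888) = (164*(-10249))*(1/8564) + 1365/16888 = -1680836*1/8564 + 1365/16888 = -420209/2141 + 1365/16888 = -7093567127/36157208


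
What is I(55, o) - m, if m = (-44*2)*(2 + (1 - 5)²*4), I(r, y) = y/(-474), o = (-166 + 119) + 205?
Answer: 17423/3 ≈ 5807.7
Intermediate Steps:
o = 158 (o = -47 + 205 = 158)
I(r, y) = -y/474 (I(r, y) = y*(-1/474) = -y/474)
m = -5808 (m = -88*(2 + (-4)²*4) = -88*(2 + 16*4) = -88*(2 + 64) = -88*66 = -5808)
I(55, o) - m = -1/474*158 - 1*(-5808) = -⅓ + 5808 = 17423/3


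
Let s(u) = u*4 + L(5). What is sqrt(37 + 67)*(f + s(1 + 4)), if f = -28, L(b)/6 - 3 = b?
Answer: 80*sqrt(26) ≈ 407.92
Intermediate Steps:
L(b) = 18 + 6*b
s(u) = 48 + 4*u (s(u) = u*4 + (18 + 6*5) = 4*u + (18 + 30) = 4*u + 48 = 48 + 4*u)
sqrt(37 + 67)*(f + s(1 + 4)) = sqrt(37 + 67)*(-28 + (48 + 4*(1 + 4))) = sqrt(104)*(-28 + (48 + 4*5)) = (2*sqrt(26))*(-28 + (48 + 20)) = (2*sqrt(26))*(-28 + 68) = (2*sqrt(26))*40 = 80*sqrt(26)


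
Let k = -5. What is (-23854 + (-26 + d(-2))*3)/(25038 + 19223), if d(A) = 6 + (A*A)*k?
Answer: -23974/44261 ≈ -0.54165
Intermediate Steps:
d(A) = 6 - 5*A² (d(A) = 6 + (A*A)*(-5) = 6 + A²*(-5) = 6 - 5*A²)
(-23854 + (-26 + d(-2))*3)/(25038 + 19223) = (-23854 + (-26 + (6 - 5*(-2)²))*3)/(25038 + 19223) = (-23854 + (-26 + (6 - 5*4))*3)/44261 = (-23854 + (-26 + (6 - 20))*3)*(1/44261) = (-23854 + (-26 - 14)*3)*(1/44261) = (-23854 - 40*3)*(1/44261) = (-23854 - 120)*(1/44261) = -23974*1/44261 = -23974/44261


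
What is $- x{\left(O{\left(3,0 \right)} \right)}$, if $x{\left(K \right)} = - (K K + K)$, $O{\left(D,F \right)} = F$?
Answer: $0$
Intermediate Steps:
$x{\left(K \right)} = - K - K^{2}$ ($x{\left(K \right)} = - (K^{2} + K) = - (K + K^{2}) = - K - K^{2}$)
$- x{\left(O{\left(3,0 \right)} \right)} = - \left(-1\right) 0 \left(1 + 0\right) = - \left(-1\right) 0 \cdot 1 = \left(-1\right) 0 = 0$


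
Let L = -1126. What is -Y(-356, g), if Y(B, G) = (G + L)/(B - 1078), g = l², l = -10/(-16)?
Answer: -24013/30592 ≈ -0.78494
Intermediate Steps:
l = 5/8 (l = -10*(-1/16) = 5/8 ≈ 0.62500)
g = 25/64 (g = (5/8)² = 25/64 ≈ 0.39063)
Y(B, G) = (-1126 + G)/(-1078 + B) (Y(B, G) = (G - 1126)/(B - 1078) = (-1126 + G)/(-1078 + B))
-Y(-356, g) = -(-1126 + 25/64)/(-1078 - 356) = -(-72039)/((-1434)*64) = -(-1)*(-72039)/(1434*64) = -1*24013/30592 = -24013/30592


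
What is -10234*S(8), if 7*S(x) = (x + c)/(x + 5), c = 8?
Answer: -23392/13 ≈ -1799.4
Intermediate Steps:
S(x) = (8 + x)/(7*(5 + x)) (S(x) = ((x + 8)/(x + 5))/7 = ((8 + x)/(5 + x))/7 = (8 + x)/(7*(5 + x)))
-10234*S(8) = -1462*(8 + 8)/(5 + 8) = -1462*16/13 = -10234*16/91 = -23392/13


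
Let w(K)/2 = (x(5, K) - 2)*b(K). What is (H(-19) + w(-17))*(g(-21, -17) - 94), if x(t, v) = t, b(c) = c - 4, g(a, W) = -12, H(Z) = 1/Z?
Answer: 253870/19 ≈ 13362.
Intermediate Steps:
b(c) = -4 + c
w(K) = -24 + 6*K (w(K) = 2*((5 - 2)*(-4 + K)) = 2*(3*(-4 + K)) = 2*(-12 + 3*K) = -24 + 6*K)
(H(-19) + w(-17))*(g(-21, -17) - 94) = (1/(-19) + (-24 + 6*(-17)))*(-12 - 94) = (-1/19 + (-24 - 102))*(-106) = (-1/19 - 126)*(-106) = -2395/19*(-106) = 253870/19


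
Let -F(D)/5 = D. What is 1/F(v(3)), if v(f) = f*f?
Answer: -1/45 ≈ -0.022222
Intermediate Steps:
v(f) = f²
F(D) = -5*D
1/F(v(3)) = 1/(-5*3²) = 1/(-5*9) = 1/(-45) = -1/45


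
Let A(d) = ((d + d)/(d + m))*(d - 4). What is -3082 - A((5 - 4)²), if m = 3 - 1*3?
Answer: -3076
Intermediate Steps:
m = 0 (m = 3 - 3 = 0)
A(d) = -8 + 2*d (A(d) = ((d + d)/(d + 0))*(d - 4) = ((2*d)/d)*(-4 + d) = 2*(-4 + d) = -8 + 2*d)
-3082 - A((5 - 4)²) = -3082 - (-8 + 2*(5 - 4)²) = -3082 - (-8 + 2*1²) = -3082 - (-8 + 2*1) = -3082 - (-8 + 2) = -3082 - 1*(-6) = -3082 + 6 = -3076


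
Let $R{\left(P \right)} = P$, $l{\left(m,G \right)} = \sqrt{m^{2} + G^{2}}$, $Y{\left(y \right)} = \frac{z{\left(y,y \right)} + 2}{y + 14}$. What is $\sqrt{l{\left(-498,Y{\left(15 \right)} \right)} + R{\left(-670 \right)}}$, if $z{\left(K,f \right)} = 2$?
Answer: $\frac{\sqrt{-563470 + 58 \sqrt{52142845}}}{29} \approx 13.115 i$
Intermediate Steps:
$Y{\left(y \right)} = \frac{4}{14 + y}$ ($Y{\left(y \right)} = \frac{2 + 2}{y + 14} = \frac{4}{14 + y}$)
$l{\left(m,G \right)} = \sqrt{G^{2} + m^{2}}$
$\sqrt{l{\left(-498,Y{\left(15 \right)} \right)} + R{\left(-670 \right)}} = \sqrt{\sqrt{\left(\frac{4}{14 + 15}\right)^{2} + \left(-498\right)^{2}} - 670} = \sqrt{\sqrt{\left(\frac{4}{29}\right)^{2} + 248004} - 670} = \sqrt{\sqrt{\frac{16}{841} + 248004} - 670} = \sqrt{\sqrt{\frac{208571380}{841}} - 670} = \sqrt{\frac{2 \sqrt{52142845}}{29} - 670} = \sqrt{-670 + \frac{2 \sqrt{52142845}}{29}}$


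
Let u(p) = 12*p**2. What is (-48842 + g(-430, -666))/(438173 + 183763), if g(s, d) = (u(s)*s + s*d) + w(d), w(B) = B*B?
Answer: -476701453/310968 ≈ -1533.0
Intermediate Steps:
w(B) = B**2
g(s, d) = d**2 + 12*s**3 + d*s (g(s, d) = ((12*s**2)*s + s*d) + d**2 = (12*s**3 + d*s) + d**2 = d**2 + 12*s**3 + d*s)
(-48842 + g(-430, -666))/(438173 + 183763) = (-48842 + ((-666)**2 + 12*(-430)**3 - 666*(-430)))/(438173 + 183763) = (-48842 + (443556 + 12*(-79507000) + 286380))/621936 = (-48842 + (443556 - 954084000 + 286380))*(1/621936) = (-48842 - 953354064)*(1/621936) = -953402906*1/621936 = -476701453/310968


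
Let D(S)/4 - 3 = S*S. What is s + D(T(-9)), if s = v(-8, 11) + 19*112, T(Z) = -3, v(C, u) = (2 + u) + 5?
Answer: 2194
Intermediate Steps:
v(C, u) = 7 + u
D(S) = 12 + 4*S² (D(S) = 12 + 4*(S*S) = 12 + 4*S²)
s = 2146 (s = (7 + 11) + 19*112 = 18 + 2128 = 2146)
s + D(T(-9)) = 2146 + (12 + 4*(-3)²) = 2146 + (12 + 4*9) = 2146 + (12 + 36) = 2146 + 48 = 2194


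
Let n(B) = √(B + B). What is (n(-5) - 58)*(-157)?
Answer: 9106 - 157*I*√10 ≈ 9106.0 - 496.48*I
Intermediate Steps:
n(B) = √2*√B (n(B) = √(2*B) = √2*√B)
(n(-5) - 58)*(-157) = (√2*√(-5) - 58)*(-157) = (√2*(I*√5) - 58)*(-157) = (I*√10 - 58)*(-157) = (-58 + I*√10)*(-157) = 9106 - 157*I*√10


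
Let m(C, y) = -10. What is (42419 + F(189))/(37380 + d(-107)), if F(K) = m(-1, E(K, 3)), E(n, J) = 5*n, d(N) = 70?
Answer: 42409/37450 ≈ 1.1324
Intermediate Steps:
F(K) = -10
(42419 + F(189))/(37380 + d(-107)) = (42419 - 10)/(37380 + 70) = 42409/37450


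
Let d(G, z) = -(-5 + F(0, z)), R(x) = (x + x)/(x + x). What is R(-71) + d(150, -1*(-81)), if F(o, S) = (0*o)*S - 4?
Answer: 10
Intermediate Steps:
R(x) = 1 (R(x) = (2*x)/((2*x)) = (2*x)*(1/(2*x)) = 1)
F(o, S) = -4 (F(o, S) = 0*S - 4 = 0 - 4 = -4)
d(G, z) = 9 (d(G, z) = -(-5 - 4) = -1*(-9) = 9)
R(-71) + d(150, -1*(-81)) = 1 + 9 = 10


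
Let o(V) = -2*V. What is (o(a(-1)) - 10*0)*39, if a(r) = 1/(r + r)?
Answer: 39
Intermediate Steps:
a(r) = 1/(2*r)
(o(a(-1)) - 10*0)*39 = (-1/(-1) - 10*0)*39 = (-(-1) + 0)*39 = (-2*(-½) + 0)*39 = (1 + 0)*39 = 1*39 = 39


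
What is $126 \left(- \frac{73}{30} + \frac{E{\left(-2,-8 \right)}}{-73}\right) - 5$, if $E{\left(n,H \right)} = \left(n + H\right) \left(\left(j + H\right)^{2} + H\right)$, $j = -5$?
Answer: $\frac{900566}{365} \approx 2467.3$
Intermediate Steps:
$E{\left(n,H \right)} = \left(H + n\right) \left(H + \left(-5 + H\right)^{2}\right)$ ($E{\left(n,H \right)} = \left(n + H\right) \left(\left(-5 + H\right)^{2} + H\right) = \left(H + n\right) \left(H + \left(-5 + H\right)^{2}\right)$)
$126 \left(- \frac{73}{30} + \frac{E{\left(-2,-8 \right)}}{-73}\right) - 5 = 126 \left(- \frac{73}{30} + \frac{\left(-8\right)^{2} - -16 - 8 \left(-5 - 8\right)^{2} - 2 \left(-5 - 8\right)^{2}}{-73}\right) - 5 = 126 \left(\left(-73\right) \frac{1}{30} + \left(64 + 16 - 8 \left(-13\right)^{2} - 2 \left(-13\right)^{2}\right) \left(- \frac{1}{73}\right)\right) - 5 = 126 \left(- \frac{73}{30} + \left(64 + 16 - 1352 - 338\right) \left(- \frac{1}{73}\right)\right) - 5 = 126 \left(- \frac{73}{30} - - \frac{1610}{73}\right) - 5 = 126 \left(- \frac{73}{30} + \frac{1610}{73}\right) - 5 = 126 \cdot \frac{42971}{2190} - 5 = \frac{902391}{365} - 5 = \frac{900566}{365}$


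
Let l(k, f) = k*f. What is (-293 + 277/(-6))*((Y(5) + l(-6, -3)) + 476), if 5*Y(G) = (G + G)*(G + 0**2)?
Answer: -170940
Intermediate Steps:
Y(G) = 2*G**2/5 (Y(G) = ((G + G)*(G + 0**2))/5 = ((2*G)*(G + 0))/5 = ((2*G)*G)/5 = (2*G**2)/5 = 2*G**2/5)
l(k, f) = f*k
(-293 + 277/(-6))*((Y(5) + l(-6, -3)) + 476) = (-293 + 277/(-6))*(((2/5)*5**2 - 3*(-6)) + 476) = (-293 + 277*(-1/6))*(((2/5)*25 + 18) + 476) = (-293 - 277/6)*((10 + 18) + 476) = -2035*(28 + 476)/6 = -2035/6*504 = -170940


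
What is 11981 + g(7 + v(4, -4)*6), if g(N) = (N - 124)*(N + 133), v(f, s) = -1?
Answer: -4501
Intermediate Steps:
g(N) = (-124 + N)*(133 + N)
11981 + g(7 + v(4, -4)*6) = 11981 + (-16492 + (7 - 1*6)**2 + 9*(7 - 1*6)) = 11981 + (-16492 + (7 - 6)**2 + 9*(7 - 6)) = 11981 + (-16492 + 1**2 + 9*1) = 11981 + (-16492 + 1 + 9) = 11981 - 16482 = -4501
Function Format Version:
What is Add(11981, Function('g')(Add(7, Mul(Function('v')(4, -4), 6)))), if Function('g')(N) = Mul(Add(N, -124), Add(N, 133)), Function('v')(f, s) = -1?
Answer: -4501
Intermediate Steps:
Function('g')(N) = Mul(Add(-124, N), Add(133, N))
Add(11981, Function('g')(Add(7, Mul(Function('v')(4, -4), 6)))) = Add(11981, Add(-16492, Pow(Add(7, Mul(-1, 6)), 2), Mul(9, Add(7, Mul(-1, 6))))) = Add(11981, Add(-16492, Pow(Add(7, -6), 2), Mul(9, Add(7, -6)))) = Add(11981, Add(-16492, Pow(1, 2), Mul(9, 1))) = Add(11981, Add(-16492, 1, 9)) = Add(11981, -16482) = -4501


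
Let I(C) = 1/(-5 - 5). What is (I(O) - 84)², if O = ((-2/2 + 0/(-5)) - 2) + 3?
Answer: 707281/100 ≈ 7072.8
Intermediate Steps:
O = 0 (O = ((-2*½ + 0*(-⅕)) - 2) + 3 = ((-1 + 0) - 2) + 3 = (-1 - 2) + 3 = -3 + 3 = 0)
I(C) = -⅒ (I(C) = 1/(-10) = -⅒)
(I(O) - 84)² = (-⅒ - 84)² = (-841/10)² = 707281/100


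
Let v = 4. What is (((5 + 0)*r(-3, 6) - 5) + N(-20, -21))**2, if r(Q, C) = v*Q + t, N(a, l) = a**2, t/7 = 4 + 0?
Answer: 225625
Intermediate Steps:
t = 28 (t = 7*(4 + 0) = 7*4 = 28)
r(Q, C) = 28 + 4*Q (r(Q, C) = 4*Q + 28 = 28 + 4*Q)
(((5 + 0)*r(-3, 6) - 5) + N(-20, -21))**2 = (((5 + 0)*(28 + 4*(-3)) - 5) + (-20)**2)**2 = ((5*(28 - 12) - 5) + 400)**2 = ((5*16 - 5) + 400)**2 = ((80 - 5) + 400)**2 = (75 + 400)**2 = 475**2 = 225625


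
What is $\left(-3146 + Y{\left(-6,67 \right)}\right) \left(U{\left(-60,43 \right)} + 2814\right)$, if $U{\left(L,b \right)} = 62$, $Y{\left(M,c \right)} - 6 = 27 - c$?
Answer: $-9145680$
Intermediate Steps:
$Y{\left(M,c \right)} = 33 - c$ ($Y{\left(M,c \right)} = 6 - \left(-27 + c\right) = 33 - c$)
$\left(-3146 + Y{\left(-6,67 \right)}\right) \left(U{\left(-60,43 \right)} + 2814\right) = \left(-3146 + \left(33 - 67\right)\right) \left(62 + 2814\right) = \left(-3146 + \left(33 - 67\right)\right) 2876 = \left(-3146 - 34\right) 2876 = \left(-3180\right) 2876 = -9145680$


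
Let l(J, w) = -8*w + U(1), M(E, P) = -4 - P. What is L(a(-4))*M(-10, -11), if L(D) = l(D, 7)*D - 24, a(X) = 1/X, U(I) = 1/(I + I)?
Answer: -567/8 ≈ -70.875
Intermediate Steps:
U(I) = 1/(2*I)
l(J, w) = 1/2 - 8*w (l(J, w) = -8*w + (1/2)/1 = -8*w + (1/2)*1 = -8*w + 1/2 = 1/2 - 8*w)
L(D) = -24 - 111*D/2 (L(D) = (1/2 - 8*7)*D - 24 = (1/2 - 56)*D - 24 = -111*D/2 - 24 = -24 - 111*D/2)
L(a(-4))*M(-10, -11) = (-24 - 111/2/(-4))*(-4 - 1*(-11)) = (-24 - 111/2*(-1/4))*(-4 + 11) = (-24 + 111/8)*7 = -81/8*7 = -567/8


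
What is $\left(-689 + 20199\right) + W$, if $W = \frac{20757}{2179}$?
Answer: $\frac{42533047}{2179} \approx 19520.0$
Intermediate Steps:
$W = \frac{20757}{2179}$ ($W = 20757 \cdot \frac{1}{2179} = \frac{20757}{2179} \approx 9.5259$)
$\left(-689 + 20199\right) + W = \left(-689 + 20199\right) + \frac{20757}{2179} = 19510 + \frac{20757}{2179} = \frac{42533047}{2179}$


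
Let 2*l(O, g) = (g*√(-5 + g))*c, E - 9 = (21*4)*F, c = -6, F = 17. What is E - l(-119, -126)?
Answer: 1437 - 378*I*√131 ≈ 1437.0 - 4326.4*I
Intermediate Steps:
E = 1437 (E = 9 + (21*4)*17 = 9 + 84*17 = 9 + 1428 = 1437)
l(O, g) = -3*g*√(-5 + g) (l(O, g) = ((g*√(-5 + g))*(-6))/2 = (-6*g*√(-5 + g))/2 = -3*g*√(-5 + g))
E - l(-119, -126) = 1437 - (-3)*(-126)*√(-5 - 126) = 1437 - (-3)*(-126)*√(-131) = 1437 - (-3)*(-126)*I*√131 = 1437 - 378*I*√131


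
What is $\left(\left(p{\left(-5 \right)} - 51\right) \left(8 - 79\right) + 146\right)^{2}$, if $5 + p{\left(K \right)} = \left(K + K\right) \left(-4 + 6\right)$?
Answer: $30713764$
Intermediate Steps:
$p{\left(K \right)} = -5 + 4 K$ ($p{\left(K \right)} = -5 + \left(K + K\right) \left(-4 + 6\right) = -5 + 2 K 2 = -5 + 4 K$)
$\left(\left(p{\left(-5 \right)} - 51\right) \left(8 - 79\right) + 146\right)^{2} = \left(\left(\left(-5 + 4 \left(-5\right)\right) - 51\right) \left(8 - 79\right) + 146\right)^{2} = \left(\left(\left(-5 - 20\right) - 51\right) \left(-71\right) + 146\right)^{2} = \left(\left(-25 - 51\right) \left(-71\right) + 146\right)^{2} = \left(\left(-76\right) \left(-71\right) + 146\right)^{2} = \left(5396 + 146\right)^{2} = 5542^{2} = 30713764$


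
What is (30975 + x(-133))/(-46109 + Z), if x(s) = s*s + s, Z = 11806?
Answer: -48531/34303 ≈ -1.4148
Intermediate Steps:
x(s) = s + s**2 (x(s) = s**2 + s = s + s**2)
(30975 + x(-133))/(-46109 + Z) = (30975 - 133*(1 - 133))/(-46109 + 11806) = (30975 - 133*(-132))/(-34303) = (30975 + 17556)*(-1/34303) = 48531*(-1/34303) = -48531/34303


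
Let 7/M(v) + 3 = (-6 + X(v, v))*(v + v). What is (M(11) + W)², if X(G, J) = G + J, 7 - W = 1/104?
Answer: 64745311401/1317399616 ≈ 49.146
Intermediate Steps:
W = 727/104 (W = 7 - 1/104 = 727/104 ≈ 6.9904)
M(v) = 7/(-3 + 2*v*(-6 + 2*v)) (M(v) = 7/(-3 + (-6 + (v + v))*(v + v)) = 7/(-3 + (-6 + 2*v)*(2*v)) = 7/(-3 + 2*v*(-6 + 2*v)))
(M(11) + W)² = (7/(-3 - 12*11 + 4*11²) + 727/104)² = (7/(-3 - 132 + 4*121) + 727/104)² = (7/(-3 - 132 + 484) + 727/104)² = (7/349 + 727/104)² = (254451/36296)² = 64745311401/1317399616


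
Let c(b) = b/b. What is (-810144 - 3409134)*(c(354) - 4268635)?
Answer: 18010553526252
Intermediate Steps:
c(b) = 1
(-810144 - 3409134)*(c(354) - 4268635) = (-810144 - 3409134)*(1 - 4268635) = -4219278*(-4268634) = 18010553526252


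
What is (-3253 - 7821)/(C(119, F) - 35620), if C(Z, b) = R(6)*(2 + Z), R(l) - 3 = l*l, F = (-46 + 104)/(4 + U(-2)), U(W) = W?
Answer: 11074/30901 ≈ 0.35837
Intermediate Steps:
F = 29 (F = (-46 + 104)/(4 - 2) = 58/2 = 58*(½) = 29)
R(l) = 3 + l² (R(l) = 3 + l*l = 3 + l²)
C(Z, b) = 78 + 39*Z (C(Z, b) = (3 + 6²)*(2 + Z) = (3 + 36)*(2 + Z) = 39*(2 + Z) = 78 + 39*Z)
(-3253 - 7821)/(C(119, F) - 35620) = (-3253 - 7821)/((78 + 39*119) - 35620) = -11074/((78 + 4641) - 35620) = -11074/(4719 - 35620) = -11074/(-30901) = -11074*(-1/30901) = 11074/30901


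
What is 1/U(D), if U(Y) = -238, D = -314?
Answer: -1/238 ≈ -0.0042017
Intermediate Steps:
1/U(D) = 1/(-238) = -1/238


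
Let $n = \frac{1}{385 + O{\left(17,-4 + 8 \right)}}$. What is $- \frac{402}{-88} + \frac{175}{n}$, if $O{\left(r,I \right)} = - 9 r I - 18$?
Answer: $- \frac{1886299}{44} \approx -42870.0$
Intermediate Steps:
$O{\left(r,I \right)} = -18 - 9 I r$ ($O{\left(r,I \right)} = - 9 I r - 18 = -18 - 9 I r$)
$n = - \frac{1}{245}$ ($n = \frac{1}{385 - \left(18 + 9 \left(-4 + 8\right) 17\right)} = \frac{1}{385 - \left(18 + 36 \cdot 17\right)} = \frac{1}{385 - 630} = \frac{1}{-245} = - \frac{1}{245} \approx -0.0040816$)
$- \frac{402}{-88} + \frac{175}{n} = - \frac{402}{-88} + \frac{175}{- \frac{1}{245}} = \left(-402\right) \left(- \frac{1}{88}\right) + 175 \left(-245\right) = \frac{201}{44} - 42875 = - \frac{1886299}{44}$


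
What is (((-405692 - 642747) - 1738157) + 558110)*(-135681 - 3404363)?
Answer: 7888938493384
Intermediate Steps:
(((-405692 - 642747) - 1738157) + 558110)*(-135681 - 3404363) = ((-1048439 - 1738157) + 558110)*(-3540044) = (-2786596 + 558110)*(-3540044) = -2228486*(-3540044) = 7888938493384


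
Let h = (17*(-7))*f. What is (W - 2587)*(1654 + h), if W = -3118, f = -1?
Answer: -10114965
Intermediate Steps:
h = 119 (h = (17*(-7))*(-1) = -119*(-1) = 119)
(W - 2587)*(1654 + h) = (-3118 - 2587)*(1654 + 119) = -5705*1773 = -10114965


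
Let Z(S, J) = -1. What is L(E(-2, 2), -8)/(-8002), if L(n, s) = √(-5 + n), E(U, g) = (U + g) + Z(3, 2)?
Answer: -I*√6/8002 ≈ -0.00030611*I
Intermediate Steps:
E(U, g) = -1 + U + g (E(U, g) = (U + g) - 1 = -1 + U + g)
L(E(-2, 2), -8)/(-8002) = √(-5 + (-1 - 2 + 2))/(-8002) = √(-5 - 1)*(-1/8002) = √(-6)*(-1/8002) = (I*√6)*(-1/8002) = -I*√6/8002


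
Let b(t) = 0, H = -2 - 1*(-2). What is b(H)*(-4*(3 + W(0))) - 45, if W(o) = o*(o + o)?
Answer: -45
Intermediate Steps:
W(o) = 2*o**2 (W(o) = o*(2*o) = 2*o**2)
H = 0 (H = -2 + 2 = 0)
b(H)*(-4*(3 + W(0))) - 45 = 0*(-4*(3 + 2*0**2)) - 45 = 0*(-4*(3 + 2*0)) - 45 = 0*(-4*(3 + 0)) - 45 = 0*(-4*3) - 45 = 0*(-12) - 45 = 0 - 45 = -45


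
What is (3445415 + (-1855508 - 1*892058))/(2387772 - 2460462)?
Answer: -697849/72690 ≈ -9.6003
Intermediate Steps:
(3445415 + (-1855508 - 1*892058))/(2387772 - 2460462) = (3445415 + (-1855508 - 892058))/(-72690) = (3445415 - 2747566)*(-1/72690) = 697849*(-1/72690) = -697849/72690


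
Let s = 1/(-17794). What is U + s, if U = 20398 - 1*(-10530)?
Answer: 550332831/17794 ≈ 30928.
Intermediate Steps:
U = 30928 (U = 20398 + 10530 = 30928)
s = -1/17794 ≈ -5.6199e-5
U + s = 30928 - 1/17794 = 550332831/17794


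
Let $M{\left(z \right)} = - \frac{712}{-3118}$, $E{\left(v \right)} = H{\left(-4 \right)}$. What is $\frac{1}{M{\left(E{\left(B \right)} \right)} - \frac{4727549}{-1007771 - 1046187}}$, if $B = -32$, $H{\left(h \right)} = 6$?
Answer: $\frac{3202120522}{8101457939} \approx 0.39525$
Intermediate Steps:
$E{\left(v \right)} = 6$
$M{\left(z \right)} = \frac{356}{1559}$ ($M{\left(z \right)} = \left(-712\right) \left(- \frac{1}{3118}\right) = \frac{356}{1559}$)
$\frac{1}{M{\left(E{\left(B \right)} \right)} - \frac{4727549}{-1007771 - 1046187}} = \frac{1}{\frac{356}{1559} - \frac{4727549}{-1007771 - 1046187}} = \frac{1}{\frac{356}{1559} - \frac{4727549}{-2053958}} = \frac{1}{\frac{356}{1559} - - \frac{4727549}{2053958}} = \frac{1}{\frac{356}{1559} + \frac{4727549}{2053958}} = \frac{1}{\frac{8101457939}{3202120522}} = \frac{3202120522}{8101457939}$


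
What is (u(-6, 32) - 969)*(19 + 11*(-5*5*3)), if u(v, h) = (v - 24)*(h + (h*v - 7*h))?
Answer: -8504106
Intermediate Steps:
u(v, h) = (-24 + v)*(-6*h + h*v) (u(v, h) = (-24 + v)*(h + (-7*h + h*v)) = (-24 + v)*(-6*h + h*v))
(u(-6, 32) - 969)*(19 + 11*(-5*5*3)) = (32*(144 + (-6)² - 30*(-6)) - 969)*(19 + 11*(-5*5*3)) = (32*(144 + 36 + 180) - 969)*(19 + 11*(-25*3)) = (32*360 - 969)*(19 + 11*(-75)) = (11520 - 969)*(19 - 825) = 10551*(-806) = -8504106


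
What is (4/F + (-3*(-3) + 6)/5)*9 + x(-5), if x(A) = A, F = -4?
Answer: 13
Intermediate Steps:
(4/F + (-3*(-3) + 6)/5)*9 + x(-5) = (4/(-4) + (-3*(-3) + 6)/5)*9 - 5 = (4*(-¼) + (9 + 6)*(⅕))*9 - 5 = (-1 + 15*(⅕))*9 - 5 = (-1 + 3)*9 - 5 = 2*9 - 5 = 18 - 5 = 13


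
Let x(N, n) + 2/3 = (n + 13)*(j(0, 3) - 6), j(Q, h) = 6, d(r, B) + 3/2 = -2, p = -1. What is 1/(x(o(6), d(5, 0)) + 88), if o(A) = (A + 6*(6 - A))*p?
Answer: 3/262 ≈ 0.011450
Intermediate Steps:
d(r, B) = -7/2 (d(r, B) = -3/2 - 2 = -7/2)
o(A) = -36 + 5*A (o(A) = (A + 6*(6 - A))*(-1) = (A + (36 - 6*A))*(-1) = (36 - 5*A)*(-1) = -36 + 5*A)
x(N, n) = -⅔ (x(N, n) = -⅔ + (n + 13)*(6 - 6) = -⅔ + (13 + n)*0 = -⅔ + 0 = -⅔)
1/(x(o(6), d(5, 0)) + 88) = 1/(-⅔ + 88) = 1/(262/3) = 3/262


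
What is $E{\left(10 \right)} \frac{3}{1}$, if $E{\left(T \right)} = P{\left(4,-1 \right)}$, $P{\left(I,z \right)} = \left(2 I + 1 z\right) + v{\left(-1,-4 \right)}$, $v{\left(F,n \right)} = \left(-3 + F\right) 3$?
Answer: $-15$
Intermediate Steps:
$v{\left(F,n \right)} = -9 + 3 F$
$P{\left(I,z \right)} = -12 + z + 2 I$ ($P{\left(I,z \right)} = \left(2 I + 1 z\right) + \left(-9 + 3 \left(-1\right)\right) = \left(2 I + z\right) - 12 = \left(z + 2 I\right) - 12 = -12 + z + 2 I$)
$E{\left(T \right)} = -5$ ($E{\left(T \right)} = -12 - 1 + 2 \cdot 4 = -12 - 1 + 8 = -5$)
$E{\left(10 \right)} \frac{3}{1} = - 5 \cdot \frac{3}{1} = - 5 \cdot 3 \cdot 1 = \left(-5\right) 3 = -15$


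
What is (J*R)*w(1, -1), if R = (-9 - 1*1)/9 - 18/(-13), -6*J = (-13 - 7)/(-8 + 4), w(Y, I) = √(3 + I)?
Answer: -80*√2/351 ≈ -0.32233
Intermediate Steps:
J = -⅚ (J = -(-13 - 7)/(6*(-8 + 4)) = -(-10)/(3*(-4)) = -(-10)*(-1)/(3*4) = -⅙*5 = -⅚ ≈ -0.83333)
R = 32/117 (R = (-9 - 1)*(⅑) - 18*(-1/13) = -10*⅑ + 18/13 = -10/9 + 18/13 = 32/117 ≈ 0.27350)
(J*R)*w(1, -1) = (-⅚*32/117)*√(3 - 1) = -80*√2/351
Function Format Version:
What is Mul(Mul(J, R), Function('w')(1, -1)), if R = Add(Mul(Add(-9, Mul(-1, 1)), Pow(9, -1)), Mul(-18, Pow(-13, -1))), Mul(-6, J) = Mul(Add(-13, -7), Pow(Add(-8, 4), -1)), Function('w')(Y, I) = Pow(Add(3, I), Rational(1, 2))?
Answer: Mul(Rational(-80, 351), Pow(2, Rational(1, 2))) ≈ -0.32233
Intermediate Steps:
J = Rational(-5, 6) (J = Mul(Rational(-1, 6), Mul(Add(-13, -7), Pow(Add(-8, 4), -1))) = Mul(Rational(-1, 6), Mul(-20, Pow(-4, -1))) = Mul(Rational(-1, 6), Mul(-20, Rational(-1, 4))) = Mul(Rational(-1, 6), 5) = Rational(-5, 6) ≈ -0.83333)
R = Rational(32, 117) (R = Add(Mul(Add(-9, -1), Rational(1, 9)), Mul(-18, Rational(-1, 13))) = Add(Mul(-10, Rational(1, 9)), Rational(18, 13)) = Add(Rational(-10, 9), Rational(18, 13)) = Rational(32, 117) ≈ 0.27350)
Mul(Mul(J, R), Function('w')(1, -1)) = Mul(Mul(Rational(-5, 6), Rational(32, 117)), Pow(Add(3, -1), Rational(1, 2))) = Mul(Rational(-80, 351), Pow(2, Rational(1, 2)))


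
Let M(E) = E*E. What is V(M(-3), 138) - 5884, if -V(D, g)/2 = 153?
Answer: -6190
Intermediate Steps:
M(E) = E**2
V(D, g) = -306 (V(D, g) = -2*153 = -306)
V(M(-3), 138) - 5884 = -306 - 5884 = -6190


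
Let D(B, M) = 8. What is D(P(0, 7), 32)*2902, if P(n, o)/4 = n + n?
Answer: 23216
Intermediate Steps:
P(n, o) = 8*n (P(n, o) = 4*(n + n) = 4*(2*n) = 8*n)
D(P(0, 7), 32)*2902 = 8*2902 = 23216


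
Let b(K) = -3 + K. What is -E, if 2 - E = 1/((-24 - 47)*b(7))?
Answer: -569/284 ≈ -2.0035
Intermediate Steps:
E = 569/284 (E = 2 - 1/((-24 - 47)*(-3 + 7)) = 2 - 1/((-71*4)) = 2 - 1/(-284) = 2 - 1*(-1/284) = 2 + 1/284 = 569/284 ≈ 2.0035)
-E = -1*569/284 = -569/284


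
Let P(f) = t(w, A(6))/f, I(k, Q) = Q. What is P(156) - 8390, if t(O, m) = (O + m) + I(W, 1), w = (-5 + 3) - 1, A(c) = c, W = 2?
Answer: -327209/39 ≈ -8390.0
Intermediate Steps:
w = -3 (w = -2 - 1 = -3)
t(O, m) = 1 + O + m (t(O, m) = (O + m) + 1 = 1 + O + m)
P(f) = 4/f (P(f) = (1 - 3 + 6)/f = 4/f)
P(156) - 8390 = 4/156 - 8390 = 4*(1/156) - 8390 = 1/39 - 8390 = -327209/39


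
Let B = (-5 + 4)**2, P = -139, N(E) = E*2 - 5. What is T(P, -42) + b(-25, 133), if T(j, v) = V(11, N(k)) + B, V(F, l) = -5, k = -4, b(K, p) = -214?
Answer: -218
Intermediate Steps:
N(E) = -5 + 2*E (N(E) = 2*E - 5 = -5 + 2*E)
B = 1 (B = (-1)**2 = 1)
T(j, v) = -4 (T(j, v) = -5 + 1 = -4)
T(P, -42) + b(-25, 133) = -4 - 214 = -218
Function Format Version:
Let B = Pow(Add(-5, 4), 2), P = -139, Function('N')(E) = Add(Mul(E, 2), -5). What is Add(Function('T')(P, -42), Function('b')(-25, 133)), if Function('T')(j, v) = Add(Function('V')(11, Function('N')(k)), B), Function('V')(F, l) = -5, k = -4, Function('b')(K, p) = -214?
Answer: -218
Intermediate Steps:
Function('N')(E) = Add(-5, Mul(2, E)) (Function('N')(E) = Add(Mul(2, E), -5) = Add(-5, Mul(2, E)))
B = 1 (B = Pow(-1, 2) = 1)
Function('T')(j, v) = -4 (Function('T')(j, v) = Add(-5, 1) = -4)
Add(Function('T')(P, -42), Function('b')(-25, 133)) = Add(-4, -214) = -218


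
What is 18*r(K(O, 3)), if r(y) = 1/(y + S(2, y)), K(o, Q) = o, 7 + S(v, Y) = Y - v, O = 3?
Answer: -6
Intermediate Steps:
S(v, Y) = -7 + Y - v (S(v, Y) = -7 + (Y - v) = -7 + Y - v)
r(y) = 1/(-9 + 2*y) (r(y) = 1/(y + (-7 + y - 1*2)) = 1/(y + (-7 + y - 2)) = 1/(y + (-9 + y)) = 1/(-9 + 2*y))
18*r(K(O, 3)) = 18/(-9 + 2*3) = 18/(-9 + 6) = 18/(-3) = 18*(-⅓) = -6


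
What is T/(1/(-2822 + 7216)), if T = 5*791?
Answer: 17378270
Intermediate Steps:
T = 3955
T/(1/(-2822 + 7216)) = 3955/(1/(-2822 + 7216)) = 3955/(1/4394) = 3955*4394 = 17378270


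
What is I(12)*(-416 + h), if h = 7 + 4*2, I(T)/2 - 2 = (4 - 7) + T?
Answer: -8822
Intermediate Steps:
I(T) = -2 + 2*T (I(T) = 4 + 2*((4 - 7) + T) = 4 + 2*(-3 + T) = 4 + (-6 + 2*T) = -2 + 2*T)
h = 15 (h = 7 + 8 = 15)
I(12)*(-416 + h) = (-2 + 2*12)*(-416 + 15) = (-2 + 24)*(-401) = 22*(-401) = -8822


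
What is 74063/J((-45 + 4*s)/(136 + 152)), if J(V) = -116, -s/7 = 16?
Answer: -74063/116 ≈ -638.47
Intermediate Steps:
s = -112 (s = -7*16 = -112)
74063/J((-45 + 4*s)/(136 + 152)) = 74063/(-116) = 74063*(-1/116) = -74063/116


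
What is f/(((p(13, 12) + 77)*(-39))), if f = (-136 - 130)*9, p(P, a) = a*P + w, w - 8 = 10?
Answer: 798/3263 ≈ 0.24456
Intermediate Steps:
w = 18 (w = 8 + 10 = 18)
p(P, a) = 18 + P*a (p(P, a) = a*P + 18 = P*a + 18 = 18 + P*a)
f = -2394 (f = -266*9 = -2394)
f/(((p(13, 12) + 77)*(-39))) = -2394*(-1/(39*((18 + 13*12) + 77))) = -2394*(-1/(39*((18 + 156) + 77))) = -2394*(-1/(39*(174 + 77))) = -2394/(251*(-39)) = -2394/(-9789) = -2394*(-1/9789) = 798/3263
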